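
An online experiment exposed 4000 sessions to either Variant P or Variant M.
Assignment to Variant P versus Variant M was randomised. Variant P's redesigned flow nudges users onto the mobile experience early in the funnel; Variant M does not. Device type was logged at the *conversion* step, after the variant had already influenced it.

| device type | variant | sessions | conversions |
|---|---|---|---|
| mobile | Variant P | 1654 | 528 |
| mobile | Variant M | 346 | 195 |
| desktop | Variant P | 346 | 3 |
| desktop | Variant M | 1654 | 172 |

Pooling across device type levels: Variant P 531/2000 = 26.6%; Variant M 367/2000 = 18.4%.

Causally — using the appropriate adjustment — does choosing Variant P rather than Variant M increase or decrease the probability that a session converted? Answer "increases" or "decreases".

increases

The stratified and pooled comparisons disagree (Variant M wins within each device type; Variant P wins overall), so the answer turns on the causal role of device type.
Device type is recorded after the variant and is itself shifted by it — it sits on the causal path from variant to outcome. Conditioning on a mediator would strip out part of the effect we want; the pooled comparison gives the total causal effect.
Pooled: Variant P 26.6% vs Variant M 18.4%; Variant P is higher overall.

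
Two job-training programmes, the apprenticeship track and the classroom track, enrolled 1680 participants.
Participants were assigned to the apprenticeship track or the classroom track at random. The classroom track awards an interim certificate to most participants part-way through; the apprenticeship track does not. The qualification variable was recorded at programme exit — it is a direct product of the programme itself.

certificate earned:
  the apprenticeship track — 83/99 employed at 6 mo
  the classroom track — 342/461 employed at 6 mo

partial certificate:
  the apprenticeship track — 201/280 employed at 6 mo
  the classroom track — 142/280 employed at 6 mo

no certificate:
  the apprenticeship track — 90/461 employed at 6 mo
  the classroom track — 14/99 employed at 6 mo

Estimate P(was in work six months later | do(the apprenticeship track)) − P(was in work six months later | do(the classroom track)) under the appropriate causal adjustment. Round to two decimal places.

-0.15

The stratified and pooled comparisons disagree (the apprenticeship track wins within each qualification attained during the programme; the classroom track wins overall), so the answer turns on the causal role of qualification attained during the programme.
The distribution of qualification attained during the programme is itself part of what the programme does — it is an intermediate outcome. Holding it fixed would remove that part of the effect; the total effect is the pooled difference.
The causal difference is the pooled difference: 0.445 − 0.593 = -0.148.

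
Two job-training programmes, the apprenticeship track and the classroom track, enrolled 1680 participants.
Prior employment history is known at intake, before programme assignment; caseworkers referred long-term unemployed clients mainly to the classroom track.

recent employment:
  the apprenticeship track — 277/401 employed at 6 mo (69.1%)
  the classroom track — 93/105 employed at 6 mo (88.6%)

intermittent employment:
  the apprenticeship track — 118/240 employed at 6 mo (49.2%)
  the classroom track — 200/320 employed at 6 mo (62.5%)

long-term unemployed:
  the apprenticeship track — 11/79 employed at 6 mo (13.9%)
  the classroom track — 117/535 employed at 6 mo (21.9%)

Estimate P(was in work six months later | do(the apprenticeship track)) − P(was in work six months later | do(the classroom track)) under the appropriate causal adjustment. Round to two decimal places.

-0.13

The prior employment history-specific comparison favours the classroom track throughout, but the pooled figures favour the apprenticeship track. The question is whether to condition on prior employment history.
Nothing the programme does changes prior employment history; the imbalance is an allocation artefact. With prior employment history also predicting the outcome, the pooled figure is confounded, and the within-stratum comparison is the causal one.
Adjusting over the population distribution of prior employment history: 0.301·(0.691−0.886) + 0.333·(0.492−0.625) + 0.365·(0.139−0.219) = -0.132.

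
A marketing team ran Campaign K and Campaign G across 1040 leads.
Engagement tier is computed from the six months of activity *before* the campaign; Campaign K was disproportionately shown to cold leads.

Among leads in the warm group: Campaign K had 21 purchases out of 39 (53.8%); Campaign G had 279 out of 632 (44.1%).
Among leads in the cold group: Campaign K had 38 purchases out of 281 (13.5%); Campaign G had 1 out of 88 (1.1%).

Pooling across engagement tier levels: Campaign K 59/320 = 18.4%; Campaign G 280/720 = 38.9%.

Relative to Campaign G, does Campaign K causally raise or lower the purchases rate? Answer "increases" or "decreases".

Campaign K is higher inside every engagement tier stratum but Campaign G is higher in aggregate. Whether to stratify depends on how engagement tier relates to the campaign.
Here engagement tier is a common cause — it drives both which campaign a case falls under and the outcome. The crude comparison mixes populations; the stratum-specific rates are the causally relevant ones.
Within each level — warm: 53.8% vs 44.1%; cold: 13.5% vs 1.1% — Campaign K is higher every time.

increases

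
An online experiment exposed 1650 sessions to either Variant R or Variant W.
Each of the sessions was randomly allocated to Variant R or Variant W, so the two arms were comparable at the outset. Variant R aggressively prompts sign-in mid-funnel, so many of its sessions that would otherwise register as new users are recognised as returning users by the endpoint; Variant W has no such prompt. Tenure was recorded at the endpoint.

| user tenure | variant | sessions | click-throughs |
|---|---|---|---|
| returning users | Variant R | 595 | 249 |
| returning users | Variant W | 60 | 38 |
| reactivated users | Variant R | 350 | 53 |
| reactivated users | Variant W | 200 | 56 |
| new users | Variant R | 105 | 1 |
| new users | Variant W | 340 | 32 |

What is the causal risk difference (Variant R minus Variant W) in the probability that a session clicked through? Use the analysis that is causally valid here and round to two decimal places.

The user tenure-specific comparison favours Variant W throughout, but the pooled figures favour Variant R. The question is whether to condition on user tenure.
The distribution of user tenure is itself part of what the variant does — it is an intermediate outcome. Holding it fixed would remove that part of the effect; the total effect is the pooled difference.
The causal difference is the pooled difference: 0.289 − 0.210 = +0.079.

+0.08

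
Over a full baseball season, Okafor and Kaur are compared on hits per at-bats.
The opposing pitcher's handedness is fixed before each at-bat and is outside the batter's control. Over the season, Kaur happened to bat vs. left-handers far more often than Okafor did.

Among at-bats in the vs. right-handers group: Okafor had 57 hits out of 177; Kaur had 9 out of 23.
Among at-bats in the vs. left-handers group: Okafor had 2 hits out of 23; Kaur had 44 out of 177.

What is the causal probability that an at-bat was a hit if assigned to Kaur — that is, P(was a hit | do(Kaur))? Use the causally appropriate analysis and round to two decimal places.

The imbalance in pitcher handedness arose from how at-bats were allocated, not from anything the player did; and pitcher handedness independently affects the outcome. The pooled gap is confounded — condition on pitcher handedness.
Standardising Kaur to the population pitcher handedness mix: 0.500·9/23 + 0.500·44/177 = 0.320.

0.32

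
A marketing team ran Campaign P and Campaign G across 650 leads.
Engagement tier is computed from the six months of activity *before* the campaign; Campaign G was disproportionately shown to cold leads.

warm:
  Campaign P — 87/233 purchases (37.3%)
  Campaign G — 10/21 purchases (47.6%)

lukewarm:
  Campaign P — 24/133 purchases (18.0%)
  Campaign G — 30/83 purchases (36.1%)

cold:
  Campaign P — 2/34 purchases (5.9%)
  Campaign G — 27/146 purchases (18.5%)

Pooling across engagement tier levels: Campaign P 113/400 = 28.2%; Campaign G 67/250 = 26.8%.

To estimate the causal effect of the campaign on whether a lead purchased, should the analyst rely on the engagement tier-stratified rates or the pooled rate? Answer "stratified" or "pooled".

stratified

The engagement tier-specific comparison favours Campaign G throughout, but the pooled figures favour Campaign P. The question is whether to condition on engagement tier.
Engagement tier is set before the campaign has any effect — it is not caused by the campaign — and it independently drives the outcome. That makes it a confounder, so the causal comparison is within engagement tier levels.
Within each level — warm: 37.3% vs 47.6%; lukewarm: 18.0% vs 36.1%; cold: 5.9% vs 18.5% — Campaign G is higher every time.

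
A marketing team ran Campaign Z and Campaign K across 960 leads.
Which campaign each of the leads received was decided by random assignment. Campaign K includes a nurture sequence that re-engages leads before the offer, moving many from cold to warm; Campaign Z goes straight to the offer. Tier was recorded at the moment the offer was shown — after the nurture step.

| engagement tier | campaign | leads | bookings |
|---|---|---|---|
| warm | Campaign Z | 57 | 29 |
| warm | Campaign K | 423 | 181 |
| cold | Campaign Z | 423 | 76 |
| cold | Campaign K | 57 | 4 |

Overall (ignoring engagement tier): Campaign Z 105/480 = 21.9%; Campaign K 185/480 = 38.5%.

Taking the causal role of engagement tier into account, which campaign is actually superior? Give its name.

Campaign K

Engagement tier is recorded after the campaign and is itself shifted by it — it sits on the causal path from campaign to outcome. Conditioning on a mediator would strip out part of the effect we want; the pooled comparison gives the total causal effect.
Pooled: Campaign Z 21.9% vs Campaign K 38.5%; Campaign K is higher overall.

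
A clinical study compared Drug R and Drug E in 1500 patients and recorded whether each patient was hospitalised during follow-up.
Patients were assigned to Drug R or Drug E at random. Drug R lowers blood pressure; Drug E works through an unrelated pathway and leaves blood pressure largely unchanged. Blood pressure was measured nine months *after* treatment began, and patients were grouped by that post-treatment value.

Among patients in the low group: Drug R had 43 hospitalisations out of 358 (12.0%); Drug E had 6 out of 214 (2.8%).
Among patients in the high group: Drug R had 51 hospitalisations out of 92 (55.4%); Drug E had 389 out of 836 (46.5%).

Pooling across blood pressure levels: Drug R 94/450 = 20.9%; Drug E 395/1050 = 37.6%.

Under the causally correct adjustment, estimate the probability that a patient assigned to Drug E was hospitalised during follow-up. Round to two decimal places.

Blood pressure is downstream of the drug. One should not condition on a consequence of treatment, so the overall rates are the right comparison.
So P(outcome | do(Drug E)) is just the pooled rate for Drug E: 395/1050 = 0.376.

0.38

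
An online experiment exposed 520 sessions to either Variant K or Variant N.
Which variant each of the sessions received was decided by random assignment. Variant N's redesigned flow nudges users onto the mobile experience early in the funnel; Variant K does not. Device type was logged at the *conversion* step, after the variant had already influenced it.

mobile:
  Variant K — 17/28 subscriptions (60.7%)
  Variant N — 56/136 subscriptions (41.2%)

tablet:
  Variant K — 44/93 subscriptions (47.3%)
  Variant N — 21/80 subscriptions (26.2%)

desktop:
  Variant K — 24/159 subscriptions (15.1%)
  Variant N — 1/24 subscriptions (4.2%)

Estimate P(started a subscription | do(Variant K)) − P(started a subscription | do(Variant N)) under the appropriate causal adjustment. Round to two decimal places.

-0.02

The device type-specific comparison favours Variant K throughout, but the pooled figures favour Variant N. The question is whether to condition on device type.
Device type is downstream of the variant. One should not condition on a consequence of treatment, so the overall rates are the right comparison.
The causal difference is the pooled difference: 0.304 − 0.325 = -0.021.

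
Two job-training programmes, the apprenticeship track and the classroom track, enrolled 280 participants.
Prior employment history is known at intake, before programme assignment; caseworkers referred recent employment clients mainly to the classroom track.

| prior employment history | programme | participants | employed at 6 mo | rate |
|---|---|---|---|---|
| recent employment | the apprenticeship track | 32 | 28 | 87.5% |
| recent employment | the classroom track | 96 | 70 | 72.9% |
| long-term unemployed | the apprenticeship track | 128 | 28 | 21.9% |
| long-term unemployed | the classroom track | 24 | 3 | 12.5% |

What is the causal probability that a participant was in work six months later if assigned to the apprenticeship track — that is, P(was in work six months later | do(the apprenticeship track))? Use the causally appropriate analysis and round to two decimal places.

0.52

Prior employment history is set before the programme has any effect — it is not caused by the programme — and it independently drives the outcome. That makes it a confounder, so the causal comparison is within prior employment history levels.
Standardising the apprenticeship track to the population prior employment history mix: 0.457·28/32 + 0.543·28/128 = 0.519.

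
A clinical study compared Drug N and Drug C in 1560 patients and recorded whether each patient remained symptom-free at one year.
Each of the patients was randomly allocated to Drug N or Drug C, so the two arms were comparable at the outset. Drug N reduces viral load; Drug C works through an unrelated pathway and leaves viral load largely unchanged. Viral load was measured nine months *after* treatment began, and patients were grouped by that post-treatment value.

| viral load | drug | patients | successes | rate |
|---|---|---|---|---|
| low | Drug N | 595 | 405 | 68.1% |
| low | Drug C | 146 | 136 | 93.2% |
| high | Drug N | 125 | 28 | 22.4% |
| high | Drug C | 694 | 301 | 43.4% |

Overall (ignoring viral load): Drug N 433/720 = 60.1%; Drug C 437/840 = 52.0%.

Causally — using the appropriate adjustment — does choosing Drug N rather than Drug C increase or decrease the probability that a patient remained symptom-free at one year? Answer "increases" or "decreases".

increases

Within every viral load level Drug C has the higher rate, yet pooled Drug N does — Simpson's reversal.
Viral load is recorded after the drug and is itself shifted by it — it sits on the causal path from drug to outcome. Conditioning on a mediator would strip out part of the effect we want; the pooled comparison gives the total causal effect.
Pooled: Drug N 60.1% vs Drug C 52.0%; Drug N is higher overall.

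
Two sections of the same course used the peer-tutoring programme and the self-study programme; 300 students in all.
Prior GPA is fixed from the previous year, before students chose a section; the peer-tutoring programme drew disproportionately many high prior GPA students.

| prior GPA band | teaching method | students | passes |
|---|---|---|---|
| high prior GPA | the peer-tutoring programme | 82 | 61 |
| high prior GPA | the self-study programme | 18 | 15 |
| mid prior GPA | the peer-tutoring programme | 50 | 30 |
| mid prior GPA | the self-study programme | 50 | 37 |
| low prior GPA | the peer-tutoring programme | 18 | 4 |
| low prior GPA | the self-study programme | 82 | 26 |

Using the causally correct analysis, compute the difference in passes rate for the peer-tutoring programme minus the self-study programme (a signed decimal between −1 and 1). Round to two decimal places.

-0.11

The stratified and pooled comparisons disagree (the self-study programme wins within each prior GPA band; the peer-tutoring programme wins overall), so the answer turns on the causal role of prior GPA band.
Prior GPA band satisfies the back-door criterion: it is not a descendant of the teaching method, and it blocks the spurious path from teaching method to outcome. Adjusting for it (i.e., using the within-prior GPA band rates) gives the causal effect.
Adjusting over the population distribution of prior GPA band: 0.333·(0.744−0.833) + 0.333·(0.600−0.740) + 0.333·(0.222−0.317) = -0.108.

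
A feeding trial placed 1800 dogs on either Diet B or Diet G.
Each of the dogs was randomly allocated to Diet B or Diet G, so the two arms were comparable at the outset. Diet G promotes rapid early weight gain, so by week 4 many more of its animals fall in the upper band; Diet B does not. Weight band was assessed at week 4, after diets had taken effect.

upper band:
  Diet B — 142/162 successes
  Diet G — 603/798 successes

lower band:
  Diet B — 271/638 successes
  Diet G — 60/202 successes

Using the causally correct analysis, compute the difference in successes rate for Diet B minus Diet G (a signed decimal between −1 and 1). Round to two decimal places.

-0.15

Because the diet influences week-4 weight band, week-4 weight band is a post-treatment mediator, not a confounder. Stratifying on it would bias the estimate; the causal effect is the crude pooled difference.
The causal difference is the pooled difference: 0.516 − 0.663 = -0.147.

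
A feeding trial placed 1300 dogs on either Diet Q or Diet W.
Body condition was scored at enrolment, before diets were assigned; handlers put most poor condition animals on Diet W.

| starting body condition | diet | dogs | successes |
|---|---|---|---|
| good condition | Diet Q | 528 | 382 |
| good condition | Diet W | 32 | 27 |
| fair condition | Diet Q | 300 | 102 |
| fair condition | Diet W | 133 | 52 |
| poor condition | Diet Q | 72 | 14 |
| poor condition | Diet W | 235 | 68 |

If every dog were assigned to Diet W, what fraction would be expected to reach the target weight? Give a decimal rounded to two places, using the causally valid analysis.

Diet W is higher inside every starting body condition stratum but Diet Q is higher in aggregate. Whether to stratify depends on how starting body condition relates to the diet.
The imbalance in starting body condition arose from how dogs were allocated, not from anything the diet did; and starting body condition independently affects the outcome. The pooled gap is confounded — condition on starting body condition.
Standardising Diet W to the population starting body condition mix: 0.431·27/32 + 0.333·52/133 + 0.236·68/235 = 0.562.

0.56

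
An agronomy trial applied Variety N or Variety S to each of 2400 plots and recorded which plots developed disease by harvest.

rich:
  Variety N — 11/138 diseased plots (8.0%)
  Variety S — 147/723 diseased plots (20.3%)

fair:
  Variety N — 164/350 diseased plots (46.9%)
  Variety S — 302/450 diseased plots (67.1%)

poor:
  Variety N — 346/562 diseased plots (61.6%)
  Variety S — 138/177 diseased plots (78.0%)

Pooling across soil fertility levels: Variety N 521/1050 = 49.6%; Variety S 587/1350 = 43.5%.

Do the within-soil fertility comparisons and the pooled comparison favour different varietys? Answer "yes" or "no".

Within each soil fertility level (rich 8.0% vs 20.3%; fair 46.9% vs 67.1%; poor 61.6% vs 78.0%), Variety N has the lower rate every time. Pooled: 49.6% vs 43.5% — Variety S has the lower rate overall. The two comparisons disagree.

yes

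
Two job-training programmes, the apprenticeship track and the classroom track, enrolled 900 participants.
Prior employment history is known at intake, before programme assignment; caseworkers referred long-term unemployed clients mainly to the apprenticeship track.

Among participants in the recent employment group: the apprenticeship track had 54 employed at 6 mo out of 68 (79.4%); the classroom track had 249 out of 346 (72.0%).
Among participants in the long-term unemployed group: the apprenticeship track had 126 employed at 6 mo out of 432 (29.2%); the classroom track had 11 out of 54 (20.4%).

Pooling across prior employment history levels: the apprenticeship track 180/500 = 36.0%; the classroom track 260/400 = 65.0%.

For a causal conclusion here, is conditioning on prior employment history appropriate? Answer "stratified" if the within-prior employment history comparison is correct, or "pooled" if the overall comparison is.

Within every prior employment history level the apprenticeship track has the higher rate, yet pooled the classroom track does — Simpson's reversal.
Prior employment history is set before the programme has any effect — it is not caused by the programme — and it independently drives the outcome. That makes it a confounder, so the causal comparison is within prior employment history levels.
Within each level — recent employment: 79.4% vs 72.0%; long-term unemployed: 29.2% vs 20.4% — the apprenticeship track is higher every time.

stratified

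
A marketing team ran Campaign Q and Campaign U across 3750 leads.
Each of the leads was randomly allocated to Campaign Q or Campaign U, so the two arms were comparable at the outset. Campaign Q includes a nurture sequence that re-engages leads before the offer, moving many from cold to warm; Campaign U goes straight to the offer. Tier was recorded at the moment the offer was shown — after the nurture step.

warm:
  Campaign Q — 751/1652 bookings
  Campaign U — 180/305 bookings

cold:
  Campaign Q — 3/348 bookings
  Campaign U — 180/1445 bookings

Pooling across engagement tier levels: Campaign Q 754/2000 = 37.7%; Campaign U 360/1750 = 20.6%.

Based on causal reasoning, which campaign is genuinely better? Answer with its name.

Campaign Q

Campaign U is higher inside every engagement tier stratum but Campaign Q is higher in aggregate. Whether to stratify depends on how engagement tier relates to the campaign.
The distribution of engagement tier is itself part of what the campaign does — it is an intermediate outcome. Holding it fixed would remove that part of the effect; the total effect is the pooled difference.
Pooled: Campaign Q 37.7% vs Campaign U 20.6%; Campaign Q is higher overall.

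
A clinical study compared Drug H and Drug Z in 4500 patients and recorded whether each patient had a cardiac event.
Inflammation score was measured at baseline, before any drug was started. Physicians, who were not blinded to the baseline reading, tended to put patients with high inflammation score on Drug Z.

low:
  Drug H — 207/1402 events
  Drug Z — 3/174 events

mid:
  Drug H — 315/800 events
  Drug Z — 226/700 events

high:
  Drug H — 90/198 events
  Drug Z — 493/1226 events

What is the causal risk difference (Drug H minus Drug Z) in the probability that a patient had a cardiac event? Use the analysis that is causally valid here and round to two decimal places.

Inflammation score is set before the drug has any effect — it is not caused by the drug — and it independently drives the outcome. That makes it a confounder, so the causal comparison is within inflammation score levels.
Adjusting over the population distribution of inflammation score: 0.350·(0.148−0.017) + 0.333·(0.394−0.323) + 0.316·(0.455−0.402) = +0.086.

+0.09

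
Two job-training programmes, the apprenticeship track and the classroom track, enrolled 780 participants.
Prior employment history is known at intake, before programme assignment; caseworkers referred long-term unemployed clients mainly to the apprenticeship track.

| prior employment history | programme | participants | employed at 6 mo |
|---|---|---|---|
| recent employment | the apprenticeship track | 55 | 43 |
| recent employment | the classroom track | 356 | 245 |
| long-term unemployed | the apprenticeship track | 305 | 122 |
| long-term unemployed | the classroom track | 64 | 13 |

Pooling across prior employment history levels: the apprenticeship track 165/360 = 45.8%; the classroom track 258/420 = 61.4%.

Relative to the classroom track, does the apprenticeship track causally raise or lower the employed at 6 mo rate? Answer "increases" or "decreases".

increases

Nothing the programme does changes prior employment history; the imbalance is an allocation artefact. With prior employment history also predicting the outcome, the pooled figure is confounded, and the within-stratum comparison is the causal one.
Within each level — recent employment: 78.2% vs 68.8%; long-term unemployed: 40.0% vs 20.3% — the apprenticeship track is higher every time.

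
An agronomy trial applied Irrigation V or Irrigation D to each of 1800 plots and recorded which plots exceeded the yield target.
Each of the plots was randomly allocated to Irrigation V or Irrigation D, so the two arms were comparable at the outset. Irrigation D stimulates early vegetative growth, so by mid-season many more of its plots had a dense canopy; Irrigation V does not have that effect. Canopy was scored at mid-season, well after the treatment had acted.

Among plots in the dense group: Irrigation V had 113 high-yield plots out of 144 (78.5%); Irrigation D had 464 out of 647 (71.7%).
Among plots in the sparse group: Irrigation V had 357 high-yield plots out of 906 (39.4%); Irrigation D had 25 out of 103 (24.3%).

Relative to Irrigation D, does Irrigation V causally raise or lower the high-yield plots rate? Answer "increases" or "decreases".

decreases

The mid-season canopy-specific comparison favours Irrigation V throughout, but the pooled figures favour Irrigation D. The question is whether to condition on mid-season canopy.
Mid-season canopy lies on the pathway irrigation → mid-season canopy → outcome, so adjusting for it blocks the indirect effect. For the total causal effect of irrigation, use the unadjusted pooled rates.
Pooled: Irrigation V 44.8% vs Irrigation D 65.2%; Irrigation D is higher overall.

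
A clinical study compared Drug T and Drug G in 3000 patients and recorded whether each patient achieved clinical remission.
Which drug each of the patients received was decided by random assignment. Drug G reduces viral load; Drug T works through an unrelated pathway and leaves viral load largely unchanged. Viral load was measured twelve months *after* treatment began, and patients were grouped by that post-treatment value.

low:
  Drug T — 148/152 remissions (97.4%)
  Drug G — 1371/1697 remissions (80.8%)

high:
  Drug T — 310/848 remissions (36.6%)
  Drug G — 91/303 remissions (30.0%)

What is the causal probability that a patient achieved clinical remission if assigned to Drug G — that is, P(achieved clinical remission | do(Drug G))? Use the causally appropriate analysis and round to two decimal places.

The stratified and pooled comparisons disagree (Drug T wins within each viral load; Drug G wins overall), so the answer turns on the causal role of viral load.
Viral load lies on the pathway drug → viral load → outcome, so adjusting for it blocks the indirect effect. For the total causal effect of drug, use the unadjusted pooled rates.
So P(outcome | do(Drug G)) is just the pooled rate for Drug G: 1462/2000 = 0.731.

0.73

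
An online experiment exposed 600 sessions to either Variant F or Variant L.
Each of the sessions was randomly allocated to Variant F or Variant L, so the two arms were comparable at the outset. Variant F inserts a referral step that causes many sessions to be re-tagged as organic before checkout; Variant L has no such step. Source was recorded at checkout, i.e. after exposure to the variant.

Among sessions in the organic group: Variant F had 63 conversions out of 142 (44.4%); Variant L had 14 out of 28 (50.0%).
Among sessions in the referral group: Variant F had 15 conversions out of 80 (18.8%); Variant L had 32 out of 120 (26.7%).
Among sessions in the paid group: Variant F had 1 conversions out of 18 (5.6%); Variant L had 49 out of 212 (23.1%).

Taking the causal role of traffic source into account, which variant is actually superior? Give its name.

Variant F

Variant L is higher inside every traffic source stratum but Variant F is higher in aggregate. Whether to stratify depends on how traffic source relates to the variant.
Because the variant influences traffic source, traffic source is a post-treatment mediator, not a confounder. Stratifying on it would bias the estimate; the causal effect is the crude pooled difference.
Pooled: Variant F 32.9% vs Variant L 26.4%; Variant F is higher overall.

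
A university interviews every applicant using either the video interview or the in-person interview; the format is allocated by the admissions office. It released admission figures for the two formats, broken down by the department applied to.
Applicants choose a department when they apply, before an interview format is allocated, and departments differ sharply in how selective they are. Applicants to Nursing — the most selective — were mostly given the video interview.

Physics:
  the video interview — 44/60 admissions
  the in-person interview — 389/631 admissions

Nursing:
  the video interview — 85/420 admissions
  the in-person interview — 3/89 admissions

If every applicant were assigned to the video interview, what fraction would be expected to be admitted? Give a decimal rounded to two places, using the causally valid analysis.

0.51

The stratified and pooled comparisons disagree (the video interview wins within each department; the in-person interview wins overall), so the answer turns on the causal role of department.
The imbalance in department arose from how applicants were allocated, not from anything the interview format did; and department independently affects the outcome. The pooled gap is confounded — condition on department.
Standardising the video interview to the population department mix: 0.576·44/60 + 0.424·85/420 = 0.508.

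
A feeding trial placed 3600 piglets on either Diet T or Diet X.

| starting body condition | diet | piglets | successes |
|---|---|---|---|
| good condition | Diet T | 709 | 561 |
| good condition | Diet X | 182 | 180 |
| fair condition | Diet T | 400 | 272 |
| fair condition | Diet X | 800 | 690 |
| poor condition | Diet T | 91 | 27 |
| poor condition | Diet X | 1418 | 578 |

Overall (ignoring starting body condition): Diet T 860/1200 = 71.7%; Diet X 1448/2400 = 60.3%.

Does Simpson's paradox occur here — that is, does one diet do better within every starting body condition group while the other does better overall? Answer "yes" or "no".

Within each starting body condition level (good condition 79.1% vs 98.9%; fair condition 68.0% vs 86.2%; poor condition 29.7% vs 40.8%), Diet X has the higher rate every time. Pooled: 71.7% vs 60.3% — Diet T has the higher rate overall. The two comparisons disagree.

yes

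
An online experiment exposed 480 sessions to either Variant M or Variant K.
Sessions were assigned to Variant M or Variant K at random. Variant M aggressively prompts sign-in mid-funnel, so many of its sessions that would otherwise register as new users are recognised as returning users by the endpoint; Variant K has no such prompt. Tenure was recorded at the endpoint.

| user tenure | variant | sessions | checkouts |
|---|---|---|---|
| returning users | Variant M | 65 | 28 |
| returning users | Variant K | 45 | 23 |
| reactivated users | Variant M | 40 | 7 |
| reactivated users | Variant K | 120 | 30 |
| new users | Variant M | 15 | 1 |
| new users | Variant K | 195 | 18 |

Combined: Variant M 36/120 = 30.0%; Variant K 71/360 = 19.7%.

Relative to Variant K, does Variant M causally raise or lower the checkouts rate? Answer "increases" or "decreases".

User tenure is recorded after the variant and is itself shifted by it — it sits on the causal path from variant to outcome. Conditioning on a mediator would strip out part of the effect we want; the pooled comparison gives the total causal effect.
Pooled: Variant M 30.0% vs Variant K 19.7%; Variant M is higher overall.

increases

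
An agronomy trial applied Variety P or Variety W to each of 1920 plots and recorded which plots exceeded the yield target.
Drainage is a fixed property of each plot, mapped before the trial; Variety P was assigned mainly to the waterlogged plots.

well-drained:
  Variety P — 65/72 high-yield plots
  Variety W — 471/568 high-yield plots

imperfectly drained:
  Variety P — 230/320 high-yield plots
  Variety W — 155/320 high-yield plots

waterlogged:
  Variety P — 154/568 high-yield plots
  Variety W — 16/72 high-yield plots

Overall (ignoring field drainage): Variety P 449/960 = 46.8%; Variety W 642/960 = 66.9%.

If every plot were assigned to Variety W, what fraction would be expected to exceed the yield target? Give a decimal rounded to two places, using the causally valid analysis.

Variety P is higher inside every field drainage stratum but Variety W is higher in aggregate. Whether to stratify depends on how field drainage relates to the variety.
Nothing the variety does changes field drainage; the imbalance is an allocation artefact. With field drainage also predicting the outcome, the pooled figure is confounded, and the within-stratum comparison is the causal one.
Standardising Variety W to the population field drainage mix: 0.333·471/568 + 0.333·155/320 + 0.333·16/72 = 0.512.

0.51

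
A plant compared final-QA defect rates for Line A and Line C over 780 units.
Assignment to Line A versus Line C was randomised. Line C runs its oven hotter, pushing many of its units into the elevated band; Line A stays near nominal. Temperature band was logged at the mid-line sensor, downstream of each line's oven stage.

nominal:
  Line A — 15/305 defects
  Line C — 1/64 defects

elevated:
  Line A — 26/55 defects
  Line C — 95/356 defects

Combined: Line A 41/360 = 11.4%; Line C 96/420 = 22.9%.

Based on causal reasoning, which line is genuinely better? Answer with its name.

The stratified and pooled comparisons disagree (Line C wins within each in-process temperature band; Line A wins overall), so the answer turns on the causal role of in-process temperature band.
In-process temperature band is recorded after the line and is itself shifted by it — it sits on the causal path from line to outcome. Conditioning on a mediator would strip out part of the effect we want; the pooled comparison gives the total causal effect.
Pooled: Line A 11.4% vs Line C 22.9%; Line A is lower overall.

Line A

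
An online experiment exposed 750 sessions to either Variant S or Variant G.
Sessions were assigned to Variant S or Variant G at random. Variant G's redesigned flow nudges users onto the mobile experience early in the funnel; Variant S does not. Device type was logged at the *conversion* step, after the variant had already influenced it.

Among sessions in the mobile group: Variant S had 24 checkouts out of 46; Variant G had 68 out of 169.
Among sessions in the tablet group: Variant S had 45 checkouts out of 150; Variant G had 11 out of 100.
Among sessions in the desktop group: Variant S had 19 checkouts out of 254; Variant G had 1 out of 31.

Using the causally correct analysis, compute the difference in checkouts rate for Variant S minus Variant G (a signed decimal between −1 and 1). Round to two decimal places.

-0.07

The device type-specific comparison favours Variant S throughout, but the pooled figures favour Variant G. The question is whether to condition on device type.
Device type here is a post-treatment variable shaped by the variant; conditioning on it would introduce bias rather than remove it. The overall comparison is the causal one.
The causal difference is the pooled difference: 0.196 − 0.267 = -0.071.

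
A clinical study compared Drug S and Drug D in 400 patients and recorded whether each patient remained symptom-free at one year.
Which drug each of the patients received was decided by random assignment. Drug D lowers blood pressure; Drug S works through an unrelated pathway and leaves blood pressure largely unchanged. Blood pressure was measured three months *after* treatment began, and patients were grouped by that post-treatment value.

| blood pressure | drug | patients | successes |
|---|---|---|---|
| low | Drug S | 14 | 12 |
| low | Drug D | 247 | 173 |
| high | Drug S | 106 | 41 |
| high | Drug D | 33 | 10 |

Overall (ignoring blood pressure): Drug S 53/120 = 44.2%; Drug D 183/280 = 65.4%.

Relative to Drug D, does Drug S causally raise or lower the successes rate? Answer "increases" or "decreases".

decreases

Within every blood pressure level Drug S has the higher rate, yet pooled Drug D does — Simpson's reversal.
Stratifying would compare drugs among patients the drugs themselves sorted into blood pressure groups — a form of selection on an intermediate. The unconditioned pooled rates give the total causal effect.
Pooled: Drug S 44.2% vs Drug D 65.4%; Drug D is higher overall.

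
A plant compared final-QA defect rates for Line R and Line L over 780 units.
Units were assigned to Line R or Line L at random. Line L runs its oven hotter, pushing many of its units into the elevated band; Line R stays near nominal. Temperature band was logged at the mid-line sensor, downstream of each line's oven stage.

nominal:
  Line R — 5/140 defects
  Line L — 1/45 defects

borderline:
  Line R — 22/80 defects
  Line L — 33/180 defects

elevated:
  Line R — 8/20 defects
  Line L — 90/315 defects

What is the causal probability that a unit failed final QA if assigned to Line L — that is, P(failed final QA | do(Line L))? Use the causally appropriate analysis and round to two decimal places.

0.23

In-process temperature band lies on the pathway line → in-process temperature band → outcome, so adjusting for it blocks the indirect effect. For the total causal effect of line, use the unadjusted pooled rates.
So P(outcome | do(Line L)) is just the pooled rate for Line L: 124/540 = 0.230.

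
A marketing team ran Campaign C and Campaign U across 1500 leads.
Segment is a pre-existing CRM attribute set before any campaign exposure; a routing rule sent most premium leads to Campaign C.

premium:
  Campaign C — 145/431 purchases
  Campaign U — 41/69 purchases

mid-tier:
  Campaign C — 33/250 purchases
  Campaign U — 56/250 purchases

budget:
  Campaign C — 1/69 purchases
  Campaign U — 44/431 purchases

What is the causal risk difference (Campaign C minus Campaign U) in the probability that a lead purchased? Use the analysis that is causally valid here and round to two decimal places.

-0.15

The customer segment-specific comparison favours Campaign U throughout, but the pooled figures favour Campaign C. The question is whether to condition on customer segment.
Customer segment satisfies the back-door criterion: it is not a descendant of the campaign, and it blocks the spurious path from campaign to outcome. Adjusting for it (i.e., using the within-customer segment rates) gives the causal effect.
Adjusting over the population distribution of customer segment: 0.333·(0.336−0.594) + 0.333·(0.132−0.224) + 0.333·(0.014−0.102) = -0.146.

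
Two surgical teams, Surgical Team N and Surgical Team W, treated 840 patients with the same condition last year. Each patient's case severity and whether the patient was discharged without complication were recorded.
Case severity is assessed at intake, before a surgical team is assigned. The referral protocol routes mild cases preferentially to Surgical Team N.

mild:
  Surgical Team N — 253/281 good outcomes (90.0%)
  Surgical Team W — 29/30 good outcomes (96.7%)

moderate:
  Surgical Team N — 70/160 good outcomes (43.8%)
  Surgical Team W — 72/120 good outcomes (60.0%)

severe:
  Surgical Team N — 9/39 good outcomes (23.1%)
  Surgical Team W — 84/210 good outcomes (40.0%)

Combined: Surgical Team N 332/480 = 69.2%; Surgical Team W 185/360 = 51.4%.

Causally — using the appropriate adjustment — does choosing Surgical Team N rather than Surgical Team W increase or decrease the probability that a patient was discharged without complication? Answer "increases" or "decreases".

Case severity satisfies the back-door criterion: it is not a descendant of the surgical team, and it blocks the spurious path from surgical team to outcome. Adjusting for it (i.e., using the within-case severity rates) gives the causal effect.
Within each level — mild: 90.0% vs 96.7%; moderate: 43.8% vs 60.0%; severe: 23.1% vs 40.0% — Surgical Team W is higher every time.

decreases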